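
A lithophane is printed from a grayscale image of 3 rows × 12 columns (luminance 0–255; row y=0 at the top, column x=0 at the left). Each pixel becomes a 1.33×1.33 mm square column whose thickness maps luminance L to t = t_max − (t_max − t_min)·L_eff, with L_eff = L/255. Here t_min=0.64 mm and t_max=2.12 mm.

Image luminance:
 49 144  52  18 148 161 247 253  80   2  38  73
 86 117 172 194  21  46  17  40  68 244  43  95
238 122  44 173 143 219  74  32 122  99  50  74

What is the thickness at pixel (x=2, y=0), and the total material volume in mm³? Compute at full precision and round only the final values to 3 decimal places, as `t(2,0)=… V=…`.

span = t_max - t_min = 2.12 - 0.64 = 1.480
L(2,0) = 52, L_eff = 52/255 = 0.203922
t(2,0) = 2.12 - 1.480·0.203922 = 1.818
Σt over all 3·12 pixels = 115338/2125 ≈ 54.2767059
V = pitch²·Σt = 1.33²·115338/2125 = 96.010

t(2,0)=1.818 V=96.010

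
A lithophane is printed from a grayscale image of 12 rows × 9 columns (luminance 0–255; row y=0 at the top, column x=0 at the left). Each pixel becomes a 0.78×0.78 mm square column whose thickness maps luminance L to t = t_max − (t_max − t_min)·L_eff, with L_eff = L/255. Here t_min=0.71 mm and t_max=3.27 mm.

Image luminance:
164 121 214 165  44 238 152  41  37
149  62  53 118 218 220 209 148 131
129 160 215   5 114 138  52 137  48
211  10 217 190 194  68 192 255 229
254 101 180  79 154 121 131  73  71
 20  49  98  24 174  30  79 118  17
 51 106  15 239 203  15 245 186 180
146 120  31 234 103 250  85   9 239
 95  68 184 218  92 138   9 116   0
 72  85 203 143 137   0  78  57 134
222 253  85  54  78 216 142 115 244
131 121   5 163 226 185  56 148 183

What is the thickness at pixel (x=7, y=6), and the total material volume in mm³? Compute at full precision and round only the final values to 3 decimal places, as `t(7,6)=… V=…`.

span = t_max - t_min = 3.27 - 0.71 = 2.560
L(7,6) = 186, L_eff = 186/255 = 0.729412
t(7,6) = 3.27 - 2.560·0.729412 = 1.403
Σt over all 12·9 pixels = 457473/2125 ≈ 215.2814118
V = pitch²·Σt = 0.78²·457473/2125 = 130.977

t(7,6)=1.403 V=130.977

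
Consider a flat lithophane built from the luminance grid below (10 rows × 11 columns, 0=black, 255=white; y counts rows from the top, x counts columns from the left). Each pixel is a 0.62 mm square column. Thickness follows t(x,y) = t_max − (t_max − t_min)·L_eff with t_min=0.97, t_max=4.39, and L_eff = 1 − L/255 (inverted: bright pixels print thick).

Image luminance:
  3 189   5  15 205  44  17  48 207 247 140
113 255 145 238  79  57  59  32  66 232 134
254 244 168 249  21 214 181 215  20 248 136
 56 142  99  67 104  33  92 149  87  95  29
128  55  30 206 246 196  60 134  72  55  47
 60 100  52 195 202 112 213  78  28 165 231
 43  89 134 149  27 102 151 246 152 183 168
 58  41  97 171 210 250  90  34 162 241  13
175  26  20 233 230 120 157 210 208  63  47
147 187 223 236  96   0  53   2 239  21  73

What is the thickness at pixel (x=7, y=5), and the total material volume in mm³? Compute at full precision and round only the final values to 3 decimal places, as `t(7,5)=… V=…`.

span = t_max - t_min = 4.39 - 0.97 = 3.420
L(7,5) = 78, L_eff = 1 - 78/255 = 0.694118 (inverted)
t(7,5) = 4.39 - 3.420·0.694118 = 2.016
Σt over all 10·11 pixels = 24659/85 ≈ 290.1058824
V = pitch²·Σt = 0.62²·24659/85 = 111.517

t(7,5)=2.016 V=111.517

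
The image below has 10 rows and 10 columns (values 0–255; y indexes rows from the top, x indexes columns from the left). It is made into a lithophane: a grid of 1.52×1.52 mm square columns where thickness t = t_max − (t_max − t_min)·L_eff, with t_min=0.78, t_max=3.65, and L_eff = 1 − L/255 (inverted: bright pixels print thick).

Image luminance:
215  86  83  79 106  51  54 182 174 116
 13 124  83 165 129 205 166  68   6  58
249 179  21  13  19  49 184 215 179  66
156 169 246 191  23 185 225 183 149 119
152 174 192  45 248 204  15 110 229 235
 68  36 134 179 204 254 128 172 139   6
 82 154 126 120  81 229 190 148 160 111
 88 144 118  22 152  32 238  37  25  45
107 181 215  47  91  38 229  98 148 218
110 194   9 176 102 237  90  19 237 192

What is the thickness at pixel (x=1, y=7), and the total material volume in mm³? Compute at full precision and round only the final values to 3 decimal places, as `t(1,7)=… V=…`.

t(1,7)=2.401 V=516.876

span = t_max - t_min = 3.65 - 0.78 = 2.870
L(1,7) = 144, L_eff = 1 - 144/255 = 0.435294 (inverted)
t(1,7) = 3.65 - 2.870·0.435294 = 2.401
Σt over all 10·10 pixels = 5704789/25500 ≈ 223.7172157
V = pitch²·Σt = 1.52²·5704789/25500 = 516.876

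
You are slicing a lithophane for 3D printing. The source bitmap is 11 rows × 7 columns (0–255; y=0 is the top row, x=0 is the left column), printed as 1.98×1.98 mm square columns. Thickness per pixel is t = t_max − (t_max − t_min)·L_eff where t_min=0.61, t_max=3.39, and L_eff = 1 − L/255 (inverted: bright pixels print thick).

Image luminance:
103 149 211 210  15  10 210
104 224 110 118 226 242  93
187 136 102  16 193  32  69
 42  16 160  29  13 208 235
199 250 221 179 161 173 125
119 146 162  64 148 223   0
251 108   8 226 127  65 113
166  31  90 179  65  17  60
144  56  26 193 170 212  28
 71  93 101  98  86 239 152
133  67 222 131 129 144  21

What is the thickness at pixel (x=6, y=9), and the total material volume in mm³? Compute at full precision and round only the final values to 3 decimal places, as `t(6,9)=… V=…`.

t(6,9)=2.267 V=596.796

span = t_max - t_min = 3.39 - 0.61 = 2.780
L(6,9) = 152, L_eff = 1 - 152/255 = 0.403922 (inverted)
t(6,9) = 3.39 - 2.780·0.403922 = 2.267
Σt over all 11·7 pixels = 155273/1020 ≈ 152.2284314
V = pitch²·Σt = 1.98²·155273/1020 = 596.796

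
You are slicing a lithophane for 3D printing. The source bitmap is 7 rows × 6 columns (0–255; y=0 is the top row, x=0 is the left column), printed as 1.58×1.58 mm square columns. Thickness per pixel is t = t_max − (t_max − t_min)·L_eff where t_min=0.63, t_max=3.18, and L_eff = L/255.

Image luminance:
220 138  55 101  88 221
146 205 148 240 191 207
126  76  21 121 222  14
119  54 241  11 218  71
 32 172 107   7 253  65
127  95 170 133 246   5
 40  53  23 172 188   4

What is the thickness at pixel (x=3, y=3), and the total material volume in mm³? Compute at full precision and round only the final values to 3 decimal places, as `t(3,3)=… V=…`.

span = t_max - t_min = 3.18 - 0.63 = 2.550
L(3,3) = 11, L_eff = 11/255 = 0.043137
t(3,3) = 3.18 - 2.550·0.043137 = 3.070
Σt over all 7·6 pixels = 82.1
V = pitch²·Σt = 1.58²·82.1 = 204.954

t(3,3)=3.070 V=204.954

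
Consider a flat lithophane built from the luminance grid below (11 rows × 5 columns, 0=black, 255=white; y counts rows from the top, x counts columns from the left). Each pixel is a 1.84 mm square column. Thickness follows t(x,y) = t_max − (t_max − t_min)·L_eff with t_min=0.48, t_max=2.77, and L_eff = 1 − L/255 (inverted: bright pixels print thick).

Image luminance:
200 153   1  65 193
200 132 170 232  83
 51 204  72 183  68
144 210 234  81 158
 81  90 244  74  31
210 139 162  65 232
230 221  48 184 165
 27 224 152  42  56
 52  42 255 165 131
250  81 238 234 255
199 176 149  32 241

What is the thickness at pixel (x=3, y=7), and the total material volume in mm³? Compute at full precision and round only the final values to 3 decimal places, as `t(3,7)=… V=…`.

t(3,7)=0.857 V=332.946

span = t_max - t_min = 2.77 - 0.48 = 2.290
L(3,7) = 42, L_eff = 1 - 42/255 = 0.835294 (inverted)
t(3,7) = 2.77 - 2.290·0.835294 = 0.857
Σt over all 11·5 pixels = 2507719/25500 ≈ 98.3419216
V = pitch²·Σt = 1.84²·2507719/25500 = 332.946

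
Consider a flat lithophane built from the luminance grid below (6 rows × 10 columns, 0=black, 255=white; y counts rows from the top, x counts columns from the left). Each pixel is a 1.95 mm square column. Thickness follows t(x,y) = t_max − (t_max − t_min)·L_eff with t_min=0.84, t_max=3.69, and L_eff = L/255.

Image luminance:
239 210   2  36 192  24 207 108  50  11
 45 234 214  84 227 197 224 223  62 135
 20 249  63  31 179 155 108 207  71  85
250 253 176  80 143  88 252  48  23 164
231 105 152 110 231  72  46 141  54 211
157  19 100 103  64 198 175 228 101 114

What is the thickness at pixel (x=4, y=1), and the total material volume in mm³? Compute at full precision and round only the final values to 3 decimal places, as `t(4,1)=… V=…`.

t(4,1)=1.153 V=502.693

span = t_max - t_min = 3.69 - 0.84 = 2.850
L(4,1) = 227, L_eff = 227/255 = 0.890196
t(4,1) = 3.69 - 2.850·0.890196 = 1.153
Σt over all 6·10 pixels = 224741/1700 ≈ 132.2005882
V = pitch²·Σt = 1.95²·224741/1700 = 502.693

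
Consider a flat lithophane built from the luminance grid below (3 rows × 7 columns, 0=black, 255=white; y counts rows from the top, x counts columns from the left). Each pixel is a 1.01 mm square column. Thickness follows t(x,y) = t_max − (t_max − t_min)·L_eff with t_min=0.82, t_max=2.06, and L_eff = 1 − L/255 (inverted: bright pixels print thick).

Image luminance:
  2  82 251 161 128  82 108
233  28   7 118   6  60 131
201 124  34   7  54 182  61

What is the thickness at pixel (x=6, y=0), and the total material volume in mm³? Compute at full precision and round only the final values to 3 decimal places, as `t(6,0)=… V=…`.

t(6,0)=1.345 V=27.785

span = t_max - t_min = 2.06 - 0.82 = 1.240
L(6,0) = 108, L_eff = 1 - 108/255 = 0.576471 (inverted)
t(6,0) = 2.06 - 1.240·0.576471 = 1.345
Σt over all 3·7 pixels = 13891/510 ≈ 27.2372549
V = pitch²·Σt = 1.01²·13891/510 = 27.785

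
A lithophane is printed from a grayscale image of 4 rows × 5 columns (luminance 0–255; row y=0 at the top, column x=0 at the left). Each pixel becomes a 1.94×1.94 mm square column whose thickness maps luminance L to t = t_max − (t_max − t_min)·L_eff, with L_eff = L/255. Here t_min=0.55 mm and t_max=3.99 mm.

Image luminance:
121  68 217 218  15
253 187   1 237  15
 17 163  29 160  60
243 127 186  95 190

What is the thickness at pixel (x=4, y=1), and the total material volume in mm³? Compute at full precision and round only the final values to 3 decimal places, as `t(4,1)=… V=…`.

span = t_max - t_min = 3.99 - 0.55 = 3.440
L(4,1) = 15, L_eff = 15/255 = 0.058824
t(4,1) = 3.99 - 3.440·0.058824 = 3.788
Σt over all 4·5 pixels = 284953/6375 ≈ 44.6985098
V = pitch²·Σt = 1.94²·284953/6375 = 168.227

t(4,1)=3.788 V=168.227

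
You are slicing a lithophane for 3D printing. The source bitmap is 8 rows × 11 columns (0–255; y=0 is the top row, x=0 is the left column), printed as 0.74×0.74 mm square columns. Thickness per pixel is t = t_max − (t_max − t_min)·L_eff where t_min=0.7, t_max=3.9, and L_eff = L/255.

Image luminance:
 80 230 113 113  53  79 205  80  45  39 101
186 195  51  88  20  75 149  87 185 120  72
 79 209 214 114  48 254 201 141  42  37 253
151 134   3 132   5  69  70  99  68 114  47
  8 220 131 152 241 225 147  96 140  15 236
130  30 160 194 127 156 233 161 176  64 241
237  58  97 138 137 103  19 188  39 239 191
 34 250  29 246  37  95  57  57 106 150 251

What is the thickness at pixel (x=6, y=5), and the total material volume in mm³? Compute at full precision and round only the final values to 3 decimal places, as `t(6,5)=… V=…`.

t(6,5)=0.976 V=113.095

span = t_max - t_min = 3.9 - 0.7 = 3.200
L(6,5) = 233, L_eff = 233/255 = 0.913725
t(6,5) = 3.9 - 3.200·0.913725 = 0.976
Σt over all 8·11 pixels = 263324/1275 ≈ 206.5286275
V = pitch²·Σt = 0.74²·263324/1275 = 113.095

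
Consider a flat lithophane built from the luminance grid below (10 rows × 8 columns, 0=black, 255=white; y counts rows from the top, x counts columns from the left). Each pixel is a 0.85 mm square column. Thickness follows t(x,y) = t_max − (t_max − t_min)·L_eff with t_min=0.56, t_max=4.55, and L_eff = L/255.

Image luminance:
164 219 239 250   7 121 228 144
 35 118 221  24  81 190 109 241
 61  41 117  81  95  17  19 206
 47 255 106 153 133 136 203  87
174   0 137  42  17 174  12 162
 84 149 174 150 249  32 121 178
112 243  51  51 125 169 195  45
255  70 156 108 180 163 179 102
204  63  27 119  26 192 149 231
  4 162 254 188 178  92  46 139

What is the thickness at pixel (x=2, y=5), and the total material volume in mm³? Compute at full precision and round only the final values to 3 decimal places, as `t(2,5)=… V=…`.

t(2,5)=1.827 V=146.763

span = t_max - t_min = 4.55 - 0.56 = 3.990
L(2,5) = 174, L_eff = 174/255 = 0.682353
t(2,5) = 4.55 - 3.990·0.682353 = 1.827
Σt over all 10·8 pixels = 1726627/8500 ≈ 203.1325882
V = pitch²·Σt = 0.85²·1726627/8500 = 146.763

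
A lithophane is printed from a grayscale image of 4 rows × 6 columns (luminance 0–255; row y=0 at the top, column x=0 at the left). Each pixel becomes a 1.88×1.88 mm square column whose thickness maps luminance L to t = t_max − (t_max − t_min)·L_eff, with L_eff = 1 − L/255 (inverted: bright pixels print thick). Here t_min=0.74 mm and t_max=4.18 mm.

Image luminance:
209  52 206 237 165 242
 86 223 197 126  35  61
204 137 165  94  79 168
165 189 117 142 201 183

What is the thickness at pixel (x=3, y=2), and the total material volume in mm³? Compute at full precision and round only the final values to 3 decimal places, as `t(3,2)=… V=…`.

span = t_max - t_min = 4.18 - 0.74 = 3.440
L(3,2) = 94, L_eff = 1 - 94/255 = 0.631373 (inverted)
t(3,2) = 4.18 - 3.440·0.631373 = 2.008
Σt over all 4·6 pixels = 429958/6375 ≈ 67.4443922
V = pitch²·Σt = 1.88²·429958/6375 = 238.375

t(3,2)=2.008 V=238.375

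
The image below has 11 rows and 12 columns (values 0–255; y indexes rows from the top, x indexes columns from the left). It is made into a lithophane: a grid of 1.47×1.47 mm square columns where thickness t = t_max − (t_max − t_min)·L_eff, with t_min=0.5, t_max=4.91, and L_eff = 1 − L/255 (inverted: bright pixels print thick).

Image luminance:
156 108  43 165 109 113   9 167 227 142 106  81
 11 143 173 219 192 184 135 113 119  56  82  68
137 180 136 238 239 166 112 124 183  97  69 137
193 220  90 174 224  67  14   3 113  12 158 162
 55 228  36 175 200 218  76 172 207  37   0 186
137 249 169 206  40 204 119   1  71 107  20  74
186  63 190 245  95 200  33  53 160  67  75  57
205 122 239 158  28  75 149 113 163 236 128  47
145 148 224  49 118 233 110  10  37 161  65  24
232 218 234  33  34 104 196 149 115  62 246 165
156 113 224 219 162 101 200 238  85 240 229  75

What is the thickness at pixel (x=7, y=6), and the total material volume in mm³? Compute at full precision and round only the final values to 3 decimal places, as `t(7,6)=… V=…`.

t(7,6)=1.417 V=792.760

span = t_max - t_min = 4.91 - 0.5 = 4.410
L(7,6) = 53, L_eff = 1 - 53/255 = 0.792157 (inverted)
t(7,6) = 4.91 - 4.410·0.792157 = 1.417
Σt over all 11·12 pixels = 3118359/8500 ≈ 366.8657647
V = pitch²·Σt = 1.47²·3118359/8500 = 792.760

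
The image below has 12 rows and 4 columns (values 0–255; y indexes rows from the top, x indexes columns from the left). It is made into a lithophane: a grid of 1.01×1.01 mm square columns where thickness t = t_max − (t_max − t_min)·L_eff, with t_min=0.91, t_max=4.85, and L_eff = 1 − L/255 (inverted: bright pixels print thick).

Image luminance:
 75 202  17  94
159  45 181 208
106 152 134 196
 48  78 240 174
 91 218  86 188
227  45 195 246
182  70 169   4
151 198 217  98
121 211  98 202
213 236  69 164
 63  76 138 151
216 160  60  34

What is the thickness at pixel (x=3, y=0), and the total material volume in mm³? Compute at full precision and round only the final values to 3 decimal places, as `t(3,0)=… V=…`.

t(3,0)=2.362 V=150.255

span = t_max - t_min = 4.85 - 0.91 = 3.940
L(3,0) = 94, L_eff = 1 - 94/255 = 0.631373 (inverted)
t(3,0) = 4.85 - 3.940·0.631373 = 2.362
Σt over all 12·4 pixels = 939001/6375 ≈ 147.2942745
V = pitch²·Σt = 1.01²·939001/6375 = 150.255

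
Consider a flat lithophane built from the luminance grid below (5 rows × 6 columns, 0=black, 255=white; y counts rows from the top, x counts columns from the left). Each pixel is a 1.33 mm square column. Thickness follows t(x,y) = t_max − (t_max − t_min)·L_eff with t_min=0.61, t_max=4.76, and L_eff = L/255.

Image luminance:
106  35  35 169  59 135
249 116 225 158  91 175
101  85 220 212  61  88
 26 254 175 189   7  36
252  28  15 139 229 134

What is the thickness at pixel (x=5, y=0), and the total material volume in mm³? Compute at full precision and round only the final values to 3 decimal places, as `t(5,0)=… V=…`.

span = t_max - t_min = 4.76 - 0.61 = 4.150
L(5,0) = 135, L_eff = 135/255 = 0.529412
t(5,0) = 4.76 - 4.150·0.529412 = 2.563
Σt over all 5·6 pixels = 34379/425 ≈ 80.8917647
V = pitch²·Σt = 1.33²·34379/425 = 143.089

t(5,0)=2.563 V=143.089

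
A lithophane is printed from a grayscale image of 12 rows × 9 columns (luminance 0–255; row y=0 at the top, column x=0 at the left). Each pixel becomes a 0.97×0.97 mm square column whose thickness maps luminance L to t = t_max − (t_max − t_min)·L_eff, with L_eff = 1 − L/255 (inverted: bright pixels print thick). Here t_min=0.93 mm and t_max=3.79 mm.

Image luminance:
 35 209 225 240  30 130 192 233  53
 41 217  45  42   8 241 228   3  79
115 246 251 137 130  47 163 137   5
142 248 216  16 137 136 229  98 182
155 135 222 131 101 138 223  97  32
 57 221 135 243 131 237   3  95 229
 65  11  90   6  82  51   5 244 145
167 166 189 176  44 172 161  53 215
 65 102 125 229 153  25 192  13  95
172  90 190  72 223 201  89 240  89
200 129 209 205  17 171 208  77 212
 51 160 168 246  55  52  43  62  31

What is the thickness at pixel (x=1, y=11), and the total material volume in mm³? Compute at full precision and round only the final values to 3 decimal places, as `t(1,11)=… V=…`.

t(1,11)=2.725 V=244.080

span = t_max - t_min = 3.79 - 0.93 = 2.860
L(1,11) = 160, L_eff = 1 - 160/255 = 0.372549 (inverted)
t(1,11) = 3.79 - 2.860·0.372549 = 2.725
Σt over all 12·9 pixels = 1653746/6375 ≈ 259.4111373
V = pitch²·Σt = 0.97²·1653746/6375 = 244.080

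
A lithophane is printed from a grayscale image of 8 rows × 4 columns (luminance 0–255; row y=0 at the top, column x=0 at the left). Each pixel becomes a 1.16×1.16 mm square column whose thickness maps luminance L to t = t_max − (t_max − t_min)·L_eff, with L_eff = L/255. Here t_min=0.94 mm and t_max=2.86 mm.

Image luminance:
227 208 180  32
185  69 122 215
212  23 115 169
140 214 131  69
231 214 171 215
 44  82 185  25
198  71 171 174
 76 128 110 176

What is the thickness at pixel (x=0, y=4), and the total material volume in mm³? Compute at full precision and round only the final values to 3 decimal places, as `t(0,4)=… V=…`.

t(0,4)=1.121 V=76.726

span = t_max - t_min = 2.86 - 0.94 = 1.920
L(0,4) = 231, L_eff = 231/255 = 0.905882
t(0,4) = 2.86 - 1.920·0.905882 = 1.121
Σt over all 8·4 pixels = 121168/2125 ≈ 57.0202353
V = pitch²·Σt = 1.16²·121168/2125 = 76.726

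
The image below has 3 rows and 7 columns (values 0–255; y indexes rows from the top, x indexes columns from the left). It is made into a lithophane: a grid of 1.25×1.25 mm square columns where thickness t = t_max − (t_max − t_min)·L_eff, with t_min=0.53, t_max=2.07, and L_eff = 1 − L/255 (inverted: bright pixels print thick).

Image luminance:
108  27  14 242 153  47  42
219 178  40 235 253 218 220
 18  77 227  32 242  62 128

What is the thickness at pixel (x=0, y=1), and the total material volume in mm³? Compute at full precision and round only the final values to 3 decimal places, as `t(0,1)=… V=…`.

t(0,1)=1.853 V=43.642

span = t_max - t_min = 2.07 - 0.53 = 1.540
L(0,1) = 219, L_eff = 1 - 219/255 = 0.141176 (inverted)
t(0,1) = 2.07 - 1.540·0.141176 = 1.853
Σt over all 3·7 pixels = 712243/25500 ≈ 27.9310980
V = pitch²·Σt = 1.25²·712243/25500 = 43.642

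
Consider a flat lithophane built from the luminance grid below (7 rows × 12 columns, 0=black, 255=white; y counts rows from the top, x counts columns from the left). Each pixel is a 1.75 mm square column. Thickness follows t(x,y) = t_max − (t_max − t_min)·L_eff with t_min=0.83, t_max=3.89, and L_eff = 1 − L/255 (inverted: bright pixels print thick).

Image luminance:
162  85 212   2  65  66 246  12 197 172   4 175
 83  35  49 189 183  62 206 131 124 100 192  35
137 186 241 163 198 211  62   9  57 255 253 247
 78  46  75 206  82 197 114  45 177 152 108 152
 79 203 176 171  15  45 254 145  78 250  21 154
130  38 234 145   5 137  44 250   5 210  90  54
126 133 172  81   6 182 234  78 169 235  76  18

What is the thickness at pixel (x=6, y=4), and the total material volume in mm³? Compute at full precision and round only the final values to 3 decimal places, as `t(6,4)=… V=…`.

t(6,4)=3.878 V=606.044

span = t_max - t_min = 3.89 - 0.83 = 3.060
L(6,4) = 254, L_eff = 1 - 254/255 = 0.003922 (inverted)
t(6,4) = 3.89 - 3.060·0.003922 = 3.878
Σt over all 7·12 pixels = 197.892
V = pitch²·Σt = 1.75²·197.892 = 606.044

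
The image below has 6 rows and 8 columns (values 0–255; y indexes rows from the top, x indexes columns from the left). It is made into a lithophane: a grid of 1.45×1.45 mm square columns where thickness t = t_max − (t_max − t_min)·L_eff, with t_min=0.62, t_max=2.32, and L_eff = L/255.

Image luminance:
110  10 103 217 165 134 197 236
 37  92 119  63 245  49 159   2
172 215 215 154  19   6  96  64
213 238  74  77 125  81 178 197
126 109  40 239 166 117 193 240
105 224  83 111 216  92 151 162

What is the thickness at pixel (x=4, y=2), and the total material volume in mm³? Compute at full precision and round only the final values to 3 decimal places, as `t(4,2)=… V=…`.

t(4,2)=2.193 V=143.923

span = t_max - t_min = 2.32 - 0.62 = 1.700
L(4,2) = 19, L_eff = 19/255 = 0.074510
t(4,2) = 2.32 - 1.700·0.074510 = 2.193
Σt over all 6·8 pixels = 5134/75 ≈ 68.4533333
V = pitch²·Σt = 1.45²·5134/75 = 143.923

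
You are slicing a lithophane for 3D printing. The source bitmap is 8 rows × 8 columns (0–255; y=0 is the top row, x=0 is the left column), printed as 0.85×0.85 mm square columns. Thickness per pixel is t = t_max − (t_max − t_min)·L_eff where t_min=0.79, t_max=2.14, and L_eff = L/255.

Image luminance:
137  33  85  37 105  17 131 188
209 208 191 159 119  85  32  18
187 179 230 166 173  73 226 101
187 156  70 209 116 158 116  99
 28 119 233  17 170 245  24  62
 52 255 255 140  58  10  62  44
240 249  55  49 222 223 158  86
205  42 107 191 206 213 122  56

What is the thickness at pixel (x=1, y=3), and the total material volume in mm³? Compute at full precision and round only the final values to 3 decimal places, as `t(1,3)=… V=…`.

t(1,3)=1.314 V=66.831

span = t_max - t_min = 2.14 - 0.79 = 1.350
L(1,3) = 156, L_eff = 156/255 = 0.611765
t(1,3) = 2.14 - 1.350·0.611765 = 1.314
Σt over all 8·8 pixels = 92.5
V = pitch²·Σt = 0.85²·92.5 = 66.831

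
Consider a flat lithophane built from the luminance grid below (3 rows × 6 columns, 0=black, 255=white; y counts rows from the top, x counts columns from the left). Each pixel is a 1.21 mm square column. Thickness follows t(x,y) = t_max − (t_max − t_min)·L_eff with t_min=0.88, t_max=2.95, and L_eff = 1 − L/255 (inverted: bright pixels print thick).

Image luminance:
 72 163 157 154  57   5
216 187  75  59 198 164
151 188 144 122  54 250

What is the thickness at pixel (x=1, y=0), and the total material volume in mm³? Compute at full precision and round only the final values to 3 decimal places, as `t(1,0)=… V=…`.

span = t_max - t_min = 2.95 - 0.88 = 2.070
L(1,0) = 163, L_eff = 1 - 163/255 = 0.360784 (inverted)
t(1,0) = 2.95 - 2.070·0.360784 = 2.203
Σt over all 3·6 pixels = 75336/2125 ≈ 35.4522353
V = pitch²·Σt = 1.21²·75336/2125 = 51.906

t(1,0)=2.203 V=51.906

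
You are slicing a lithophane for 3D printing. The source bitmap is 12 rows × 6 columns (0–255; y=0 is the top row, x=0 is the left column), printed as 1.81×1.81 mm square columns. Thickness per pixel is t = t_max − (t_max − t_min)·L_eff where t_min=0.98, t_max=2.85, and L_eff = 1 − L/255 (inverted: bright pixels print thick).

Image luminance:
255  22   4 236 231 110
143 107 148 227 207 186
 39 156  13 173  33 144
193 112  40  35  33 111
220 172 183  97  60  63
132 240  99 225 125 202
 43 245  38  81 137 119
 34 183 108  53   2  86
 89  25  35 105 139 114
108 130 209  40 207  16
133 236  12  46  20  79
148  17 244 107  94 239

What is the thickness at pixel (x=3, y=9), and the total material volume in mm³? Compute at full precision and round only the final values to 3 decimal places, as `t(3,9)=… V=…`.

span = t_max - t_min = 2.85 - 0.98 = 1.870
L(3,9) = 40, L_eff = 1 - 40/255 = 0.843137 (inverted)
t(3,9) = 2.85 - 1.870·0.843137 = 1.273
Σt over all 12·6 pixels = 199307/1500 ≈ 132.8713333
V = pitch²·Σt = 1.81²·199307/1500 = 435.300

t(3,9)=1.273 V=435.300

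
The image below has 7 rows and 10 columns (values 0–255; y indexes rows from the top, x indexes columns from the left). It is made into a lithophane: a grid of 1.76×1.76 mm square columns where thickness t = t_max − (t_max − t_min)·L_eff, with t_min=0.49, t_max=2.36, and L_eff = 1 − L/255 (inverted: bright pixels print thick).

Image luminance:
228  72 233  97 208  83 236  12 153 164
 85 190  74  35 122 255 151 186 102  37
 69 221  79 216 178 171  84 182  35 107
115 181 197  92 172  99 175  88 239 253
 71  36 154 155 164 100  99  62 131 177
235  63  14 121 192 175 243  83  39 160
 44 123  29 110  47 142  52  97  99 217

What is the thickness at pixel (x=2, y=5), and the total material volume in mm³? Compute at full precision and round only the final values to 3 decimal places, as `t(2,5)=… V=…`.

t(2,5)=0.593 V=313.188

span = t_max - t_min = 2.36 - 0.49 = 1.870
L(2,5) = 14, L_eff = 1 - 14/255 = 0.945098 (inverted)
t(2,5) = 2.36 - 1.870·0.945098 = 0.593
Σt over all 7·10 pixels = 7583/75 ≈ 101.1066667
V = pitch²·Σt = 1.76²·7583/75 = 313.188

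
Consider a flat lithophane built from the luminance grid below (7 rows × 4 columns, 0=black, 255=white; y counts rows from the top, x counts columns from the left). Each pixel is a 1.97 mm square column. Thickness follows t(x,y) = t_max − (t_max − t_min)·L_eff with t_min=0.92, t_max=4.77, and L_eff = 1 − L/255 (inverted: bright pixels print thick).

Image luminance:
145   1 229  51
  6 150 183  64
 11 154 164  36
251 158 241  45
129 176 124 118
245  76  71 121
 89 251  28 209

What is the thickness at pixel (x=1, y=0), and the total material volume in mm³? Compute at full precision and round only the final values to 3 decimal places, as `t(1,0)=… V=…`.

t(1,0)=0.935 V=306.574

span = t_max - t_min = 4.77 - 0.92 = 3.850
L(1,0) = 1, L_eff = 1 - 1/255 = 0.996078 (inverted)
t(1,0) = 4.77 - 3.850·0.996078 = 0.935
Σt over all 7·4 pixels = 201439/2550 ≈ 78.9956863
V = pitch²·Σt = 1.97²·201439/2550 = 306.574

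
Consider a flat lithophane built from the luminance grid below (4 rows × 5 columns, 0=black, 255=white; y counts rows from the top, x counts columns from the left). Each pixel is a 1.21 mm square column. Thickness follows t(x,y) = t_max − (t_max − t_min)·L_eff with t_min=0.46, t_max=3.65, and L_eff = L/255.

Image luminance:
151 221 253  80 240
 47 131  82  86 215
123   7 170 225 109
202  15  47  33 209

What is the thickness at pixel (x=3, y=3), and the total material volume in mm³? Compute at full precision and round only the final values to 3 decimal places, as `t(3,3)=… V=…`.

span = t_max - t_min = 3.65 - 0.46 = 3.190
L(3,3) = 33, L_eff = 33/255 = 0.129412
t(3,3) = 3.65 - 3.190·0.129412 = 3.237
Σt over all 4·5 pixels = 169571/4250 ≈ 39.8990588
V = pitch²·Σt = 1.21²·169571/4250 = 58.416

t(3,3)=3.237 V=58.416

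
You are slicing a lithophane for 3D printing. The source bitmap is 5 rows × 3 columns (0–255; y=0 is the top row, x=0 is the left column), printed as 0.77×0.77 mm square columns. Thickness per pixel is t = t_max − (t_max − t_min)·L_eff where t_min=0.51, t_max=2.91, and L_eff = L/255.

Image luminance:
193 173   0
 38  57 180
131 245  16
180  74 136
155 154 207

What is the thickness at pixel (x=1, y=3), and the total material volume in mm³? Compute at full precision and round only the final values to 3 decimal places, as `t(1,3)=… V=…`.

span = t_max - t_min = 2.91 - 0.51 = 2.400
L(1,3) = 74, L_eff = 74/255 = 0.290196
t(1,3) = 2.91 - 2.400·0.290196 = 2.214
Σt over all 5·3 pixels = 43181/1700 ≈ 25.4005882
V = pitch²·Σt = 0.77²·43181/1700 = 15.060

t(1,3)=2.214 V=15.060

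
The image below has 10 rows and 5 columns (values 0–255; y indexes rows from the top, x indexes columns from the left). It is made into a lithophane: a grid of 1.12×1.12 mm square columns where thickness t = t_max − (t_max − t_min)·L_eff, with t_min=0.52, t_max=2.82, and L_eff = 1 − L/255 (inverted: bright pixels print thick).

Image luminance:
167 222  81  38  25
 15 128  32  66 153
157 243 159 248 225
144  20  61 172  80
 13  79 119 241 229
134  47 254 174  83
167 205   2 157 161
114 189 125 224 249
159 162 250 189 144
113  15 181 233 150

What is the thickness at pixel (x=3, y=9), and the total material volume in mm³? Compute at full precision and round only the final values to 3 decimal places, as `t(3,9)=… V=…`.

t(3,9)=2.622 V=111.791

span = t_max - t_min = 2.82 - 0.52 = 2.300
L(3,9) = 233, L_eff = 1 - 233/255 = 0.086275 (inverted)
t(3,9) = 2.82 - 2.300·0.086275 = 2.622
Σt over all 10·5 pixels = 113627/1275 ≈ 89.1192157
V = pitch²·Σt = 1.12²·113627/1275 = 111.791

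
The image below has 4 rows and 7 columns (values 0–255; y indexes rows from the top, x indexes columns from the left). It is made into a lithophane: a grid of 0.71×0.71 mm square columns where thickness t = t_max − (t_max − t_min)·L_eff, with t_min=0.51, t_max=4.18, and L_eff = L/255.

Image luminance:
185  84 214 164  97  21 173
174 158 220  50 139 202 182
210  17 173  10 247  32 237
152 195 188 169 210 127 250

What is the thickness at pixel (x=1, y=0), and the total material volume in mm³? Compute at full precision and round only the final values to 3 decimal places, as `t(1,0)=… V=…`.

t(1,0)=2.971 V=27.948

span = t_max - t_min = 4.18 - 0.51 = 3.670
L(1,0) = 84, L_eff = 84/255 = 0.329412
t(1,0) = 4.18 - 3.670·0.329412 = 2.971
Σt over all 4·7 pixels = 70688/1275 ≈ 55.4415686
V = pitch²·Σt = 0.71²·70688/1275 = 27.948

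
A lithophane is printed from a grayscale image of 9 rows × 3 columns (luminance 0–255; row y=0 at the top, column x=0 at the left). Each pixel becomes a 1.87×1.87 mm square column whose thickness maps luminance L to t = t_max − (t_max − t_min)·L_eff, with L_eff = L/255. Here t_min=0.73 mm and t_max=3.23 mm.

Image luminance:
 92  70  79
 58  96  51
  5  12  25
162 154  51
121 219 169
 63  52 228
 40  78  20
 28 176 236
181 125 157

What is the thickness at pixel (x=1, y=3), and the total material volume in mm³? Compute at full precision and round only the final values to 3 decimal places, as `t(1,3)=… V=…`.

span = t_max - t_min = 3.23 - 0.73 = 2.500
L(1,3) = 154, L_eff = 154/255 = 0.603922
t(1,3) = 3.23 - 2.500·0.603922 = 1.720
Σt over all 9·3 pixels = 102457/1700 ≈ 60.2688235
V = pitch²·Σt = 1.87²·102457/1700 = 210.754

t(1,3)=1.720 V=210.754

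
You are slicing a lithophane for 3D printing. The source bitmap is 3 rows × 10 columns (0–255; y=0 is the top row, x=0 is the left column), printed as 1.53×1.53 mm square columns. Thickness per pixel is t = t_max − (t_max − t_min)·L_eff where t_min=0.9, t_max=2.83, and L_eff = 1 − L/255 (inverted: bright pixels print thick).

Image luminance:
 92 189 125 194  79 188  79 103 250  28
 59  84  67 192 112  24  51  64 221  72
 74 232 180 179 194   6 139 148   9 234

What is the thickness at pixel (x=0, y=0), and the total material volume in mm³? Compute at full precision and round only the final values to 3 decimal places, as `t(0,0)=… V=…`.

span = t_max - t_min = 2.83 - 0.9 = 1.930
L(0,0) = 92, L_eff = 1 - 92/255 = 0.639216 (inverted)
t(0,0) = 2.83 - 1.930·0.639216 = 1.596
Σt over all 3·10 pixels = 349106/6375 ≈ 54.7617255
V = pitch²·Σt = 1.53²·349106/6375 = 128.192

t(0,0)=1.596 V=128.192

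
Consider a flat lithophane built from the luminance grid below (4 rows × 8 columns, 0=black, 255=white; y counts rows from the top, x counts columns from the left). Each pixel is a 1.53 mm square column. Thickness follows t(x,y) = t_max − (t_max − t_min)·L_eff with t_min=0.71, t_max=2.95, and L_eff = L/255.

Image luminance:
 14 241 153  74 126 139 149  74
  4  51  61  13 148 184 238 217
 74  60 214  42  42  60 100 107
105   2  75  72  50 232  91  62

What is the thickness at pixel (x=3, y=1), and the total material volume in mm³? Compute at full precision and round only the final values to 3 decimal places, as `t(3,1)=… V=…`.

t(3,1)=2.836 V=153.657

span = t_max - t_min = 2.95 - 0.71 = 2.240
L(3,1) = 13, L_eff = 13/255 = 0.050980
t(3,1) = 2.95 - 2.240·0.050980 = 2.836
Σt over all 4·8 pixels = 418456/6375 ≈ 65.6401569
V = pitch²·Σt = 1.53²·418456/6375 = 153.657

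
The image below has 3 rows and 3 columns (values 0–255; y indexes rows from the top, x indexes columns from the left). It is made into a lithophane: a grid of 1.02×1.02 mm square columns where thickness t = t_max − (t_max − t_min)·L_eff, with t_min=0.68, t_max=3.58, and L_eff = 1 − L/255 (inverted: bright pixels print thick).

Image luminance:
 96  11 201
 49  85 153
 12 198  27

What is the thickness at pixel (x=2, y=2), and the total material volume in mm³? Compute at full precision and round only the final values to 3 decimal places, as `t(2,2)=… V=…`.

span = t_max - t_min = 3.58 - 0.68 = 2.900
L(2,2) = 27, L_eff = 1 - 27/255 = 0.894118 (inverted)
t(2,2) = 3.58 - 2.900·0.894118 = 0.987
Σt over all 3·3 pixels = 19867/1275 ≈ 15.5819608
V = pitch²·Σt = 1.02²·19867/1275 = 16.211

t(2,2)=0.987 V=16.211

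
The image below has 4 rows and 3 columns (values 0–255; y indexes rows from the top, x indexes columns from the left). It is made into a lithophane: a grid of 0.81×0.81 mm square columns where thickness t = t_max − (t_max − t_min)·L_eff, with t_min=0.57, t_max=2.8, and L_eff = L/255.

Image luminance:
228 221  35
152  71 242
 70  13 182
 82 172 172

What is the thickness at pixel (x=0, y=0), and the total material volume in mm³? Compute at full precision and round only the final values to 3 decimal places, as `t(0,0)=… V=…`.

t(0,0)=0.806 V=12.635

span = t_max - t_min = 2.8 - 0.57 = 2.230
L(0,0) = 228, L_eff = 228/255 = 0.894118
t(0,0) = 2.8 - 2.230·0.894118 = 0.806
Σt over all 4·3 pixels = 24554/1275 ≈ 19.2580392
V = pitch²·Σt = 0.81²·24554/1275 = 12.635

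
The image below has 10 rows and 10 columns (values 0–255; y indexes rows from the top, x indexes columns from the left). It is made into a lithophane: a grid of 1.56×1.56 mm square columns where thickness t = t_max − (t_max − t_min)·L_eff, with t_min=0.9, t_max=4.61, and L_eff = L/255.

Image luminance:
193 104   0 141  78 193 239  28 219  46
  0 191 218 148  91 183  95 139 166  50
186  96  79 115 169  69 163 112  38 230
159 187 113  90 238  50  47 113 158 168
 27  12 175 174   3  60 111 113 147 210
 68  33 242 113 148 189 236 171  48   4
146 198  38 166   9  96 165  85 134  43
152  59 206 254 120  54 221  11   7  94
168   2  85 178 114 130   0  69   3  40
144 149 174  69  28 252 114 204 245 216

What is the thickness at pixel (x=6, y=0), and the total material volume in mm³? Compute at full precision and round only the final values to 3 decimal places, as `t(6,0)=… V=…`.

span = t_max - t_min = 4.61 - 0.9 = 3.710
L(6,0) = 239, L_eff = 239/255 = 0.937255
t(6,0) = 4.61 - 3.710·0.937255 = 1.133
Σt over all 10·10 pixels = 1823278/6375 ≈ 286.0043922
V = pitch²·Σt = 1.56²·1823278/6375 = 696.020

t(6,0)=1.133 V=696.020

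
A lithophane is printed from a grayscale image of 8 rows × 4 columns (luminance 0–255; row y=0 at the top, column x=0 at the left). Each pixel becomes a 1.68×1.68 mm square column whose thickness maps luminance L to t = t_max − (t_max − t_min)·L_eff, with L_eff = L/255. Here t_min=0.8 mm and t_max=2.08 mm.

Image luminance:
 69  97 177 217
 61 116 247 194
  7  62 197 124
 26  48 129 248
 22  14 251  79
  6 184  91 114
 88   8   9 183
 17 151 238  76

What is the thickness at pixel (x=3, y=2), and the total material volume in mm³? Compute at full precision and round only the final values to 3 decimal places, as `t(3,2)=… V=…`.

t(3,2)=1.458 V=137.565

span = t_max - t_min = 2.08 - 0.8 = 1.280
L(3,2) = 124, L_eff = 124/255 = 0.486275
t(3,2) = 2.08 - 1.280·0.486275 = 1.458
Σt over all 8·4 pixels = 62144/1275 ≈ 48.7403922
V = pitch²·Σt = 1.68²·62144/1275 = 137.565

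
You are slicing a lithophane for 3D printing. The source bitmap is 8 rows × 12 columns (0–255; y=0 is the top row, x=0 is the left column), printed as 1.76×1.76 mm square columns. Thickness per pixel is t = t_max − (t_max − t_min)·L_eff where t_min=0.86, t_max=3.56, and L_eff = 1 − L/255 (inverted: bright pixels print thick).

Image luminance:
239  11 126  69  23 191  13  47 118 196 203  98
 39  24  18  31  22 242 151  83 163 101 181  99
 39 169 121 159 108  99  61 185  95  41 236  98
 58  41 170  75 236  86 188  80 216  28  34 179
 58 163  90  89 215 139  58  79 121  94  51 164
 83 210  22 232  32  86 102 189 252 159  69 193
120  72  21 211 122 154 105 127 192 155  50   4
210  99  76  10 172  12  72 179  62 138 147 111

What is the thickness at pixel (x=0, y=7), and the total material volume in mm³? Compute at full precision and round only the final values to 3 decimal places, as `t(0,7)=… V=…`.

t(0,7)=3.084 V=611.958

span = t_max - t_min = 3.56 - 0.86 = 2.700
L(0,7) = 210, L_eff = 1 - 210/255 = 0.176471 (inverted)
t(0,7) = 3.56 - 2.700·0.176471 = 3.084
Σt over all 8·12 pixels = 6717/34 ≈ 197.5588235
V = pitch²·Σt = 1.76²·6717/34 = 611.958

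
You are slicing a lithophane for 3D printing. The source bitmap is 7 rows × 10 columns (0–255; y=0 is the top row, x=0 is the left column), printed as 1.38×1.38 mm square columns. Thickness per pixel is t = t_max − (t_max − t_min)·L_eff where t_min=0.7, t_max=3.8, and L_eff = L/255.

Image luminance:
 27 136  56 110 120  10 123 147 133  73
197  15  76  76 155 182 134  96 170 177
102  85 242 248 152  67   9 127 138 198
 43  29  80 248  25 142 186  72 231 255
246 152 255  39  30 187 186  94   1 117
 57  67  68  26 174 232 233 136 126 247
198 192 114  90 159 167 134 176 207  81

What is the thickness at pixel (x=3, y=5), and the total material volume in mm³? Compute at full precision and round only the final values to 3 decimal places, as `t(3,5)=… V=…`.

span = t_max - t_min = 3.8 - 0.7 = 3.100
L(3,5) = 26, L_eff = 26/255 = 0.101961
t(3,5) = 3.8 - 3.100·0.101961 = 3.484
Σt over all 7·10 pixels = 396727/2550 ≈ 155.5792157
V = pitch²·Σt = 1.38²·396727/2550 = 296.285

t(3,5)=3.484 V=296.285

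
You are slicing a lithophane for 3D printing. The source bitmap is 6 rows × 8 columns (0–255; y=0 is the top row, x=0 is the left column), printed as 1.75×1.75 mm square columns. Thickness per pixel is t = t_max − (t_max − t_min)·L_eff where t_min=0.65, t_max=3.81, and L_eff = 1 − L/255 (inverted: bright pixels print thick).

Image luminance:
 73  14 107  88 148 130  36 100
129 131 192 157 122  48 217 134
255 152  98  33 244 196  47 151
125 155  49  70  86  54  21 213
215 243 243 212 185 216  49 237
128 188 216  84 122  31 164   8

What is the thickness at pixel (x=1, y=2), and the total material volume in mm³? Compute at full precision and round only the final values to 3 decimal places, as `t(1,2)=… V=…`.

span = t_max - t_min = 3.81 - 0.65 = 3.160
L(1,2) = 152, L_eff = 1 - 152/255 = 0.403922 (inverted)
t(1,2) = 3.81 - 3.160·0.403922 = 2.534
Σt over all 6·8 pixels = 697864/6375 ≈ 109.4688627
V = pitch²·Σt = 1.75²·697864/6375 = 335.248

t(1,2)=2.534 V=335.248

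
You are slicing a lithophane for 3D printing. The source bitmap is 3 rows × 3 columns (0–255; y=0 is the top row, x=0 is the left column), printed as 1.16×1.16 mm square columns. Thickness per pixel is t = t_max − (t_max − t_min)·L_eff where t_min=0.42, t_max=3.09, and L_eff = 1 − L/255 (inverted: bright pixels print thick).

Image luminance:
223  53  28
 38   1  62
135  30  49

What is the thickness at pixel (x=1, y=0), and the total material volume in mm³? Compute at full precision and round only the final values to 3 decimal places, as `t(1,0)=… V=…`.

t(1,0)=0.975 V=13.808

span = t_max - t_min = 3.09 - 0.42 = 2.670
L(1,0) = 53, L_eff = 1 - 53/255 = 0.792157 (inverted)
t(1,0) = 3.09 - 2.670·0.792157 = 0.975
Σt over all 3·3 pixels = 87221/8500 ≈ 10.2612941
V = pitch²·Σt = 1.16²·87221/8500 = 13.808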